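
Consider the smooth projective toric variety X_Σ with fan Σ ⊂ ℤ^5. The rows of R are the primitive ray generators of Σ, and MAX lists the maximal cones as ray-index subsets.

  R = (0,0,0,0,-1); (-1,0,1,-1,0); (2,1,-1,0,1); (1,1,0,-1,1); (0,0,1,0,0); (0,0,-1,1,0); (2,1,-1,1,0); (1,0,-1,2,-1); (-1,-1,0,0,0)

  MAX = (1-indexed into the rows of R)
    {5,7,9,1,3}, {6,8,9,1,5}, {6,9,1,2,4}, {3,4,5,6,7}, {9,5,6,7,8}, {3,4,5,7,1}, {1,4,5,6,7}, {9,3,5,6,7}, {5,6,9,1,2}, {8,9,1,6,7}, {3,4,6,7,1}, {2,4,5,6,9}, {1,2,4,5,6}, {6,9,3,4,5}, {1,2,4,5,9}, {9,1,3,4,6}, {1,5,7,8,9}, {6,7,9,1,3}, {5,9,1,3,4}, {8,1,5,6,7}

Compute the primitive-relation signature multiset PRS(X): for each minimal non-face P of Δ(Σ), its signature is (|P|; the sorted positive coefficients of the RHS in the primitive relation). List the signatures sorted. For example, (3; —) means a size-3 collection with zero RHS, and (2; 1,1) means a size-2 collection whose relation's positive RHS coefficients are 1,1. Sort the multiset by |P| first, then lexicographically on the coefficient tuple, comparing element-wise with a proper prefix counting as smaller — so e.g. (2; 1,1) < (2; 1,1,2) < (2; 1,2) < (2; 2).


9 collections generate NE(X_Σ); each relation:

  {2,3}:  v_{2} + v_{3} = v_{4}  ⇒ sig = (2; 1)
  {4,8}:  v_{4} + v_{8} = v_{7}  ⇒ sig = (2; 1)
  {2,8}:  v_{2} + v_{8} = v_{1} + v_{5} + v_{6}  ⇒ sig = (2; 1,1,1)
  {2,7}:  v_{2} + v_{7} = v_{1} + v_{4} + v_{5} + v_{6}  ⇒ sig = (2; 1,1,1,1)
  {3,8}:  v_{3} + v_{8} = 2·v_{7} + v_{9}  ⇒ sig = (2; 1,2)
  {4,7,9}:  v_{4} + v_{7} + v_{9} = v_{3}  ⇒ sig = (3; 1)
  {1,3,5,6}:  v_{1} + v_{3} + v_{5} + v_{6} = v_{7}  ⇒ sig = (4; 1)
  {1,4,5,6,9}:  v_{1} + v_{4} + v_{5} + v_{6} + v_{9} = 0  ⇒ sig = (5; —)
  {1,5,6,7,9}:  v_{1} + v_{5} + v_{6} + v_{7} + v_{9} = v_{8}  ⇒ sig = (5; 1)

Sorted signature multiset PRS(X):
    (2; 1)
    (2; 1)
    (2; 1,1,1)
    (2; 1,1,1,1)
    (2; 1,2)
    (3; 1)
    (4; 1)
    (5; —)
    (5; 1)


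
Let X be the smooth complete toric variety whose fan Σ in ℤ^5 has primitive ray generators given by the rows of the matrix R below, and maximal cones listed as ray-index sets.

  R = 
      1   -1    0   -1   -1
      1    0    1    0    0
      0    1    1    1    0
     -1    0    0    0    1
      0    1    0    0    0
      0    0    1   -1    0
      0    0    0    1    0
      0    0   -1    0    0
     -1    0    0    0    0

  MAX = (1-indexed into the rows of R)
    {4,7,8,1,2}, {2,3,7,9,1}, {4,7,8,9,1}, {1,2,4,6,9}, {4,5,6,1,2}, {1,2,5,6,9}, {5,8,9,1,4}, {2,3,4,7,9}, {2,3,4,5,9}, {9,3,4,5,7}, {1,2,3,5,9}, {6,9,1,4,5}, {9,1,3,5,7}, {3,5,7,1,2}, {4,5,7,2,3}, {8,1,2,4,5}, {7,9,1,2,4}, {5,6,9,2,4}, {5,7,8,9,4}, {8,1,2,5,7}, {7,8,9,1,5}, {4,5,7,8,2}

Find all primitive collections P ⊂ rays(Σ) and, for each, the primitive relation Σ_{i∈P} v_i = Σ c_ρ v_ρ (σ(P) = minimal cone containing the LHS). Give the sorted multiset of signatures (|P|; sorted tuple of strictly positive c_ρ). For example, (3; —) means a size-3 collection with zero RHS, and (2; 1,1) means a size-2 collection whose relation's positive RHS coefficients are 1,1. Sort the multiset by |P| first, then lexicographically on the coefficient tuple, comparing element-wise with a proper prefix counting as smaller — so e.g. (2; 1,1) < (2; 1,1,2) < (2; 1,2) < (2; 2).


|primitive collections| = 9. Relations:

  P = {3,8}:  v_{3} + v_{8} = v_{5} + v_{7}  so sig = (2; 1,1)
  P = {6,7}:  v_{6} + v_{7} = v_{2} + v_{9}  so sig = (2; 1,1)
  P = {6,8}:  v_{6} + v_{8} = v_{1} + v_{4} + v_{5}  so sig = (2; 1,1,1)
  P = {3,6}:  v_{3} + v_{6} = 2·v_{2} + v_{5} + 2·v_{9}  so sig = (2; 1,2,2)
  P = {2,8,9}:  v_{2} + v_{8} + v_{9} = 0  so sig = (3; —)
  P = {1,3,4}:  v_{1} + v_{3} + v_{4} = v_{2} + v_{9}  so sig = (3; 1,1)
  P = {1,4,5,7}:  v_{1} + v_{4} + v_{5} + v_{7} = 0  so sig = (4; —)
  P = {2,5,7,9}:  v_{2} + v_{5} + v_{7} + v_{9} = v_{3}  so sig = (4; 1)
  P = {1,2,4,5,9}:  v_{1} + v_{2} + v_{4} + v_{5} + v_{9} = v_{6}  so sig = (5; 1)

Signatures (|P|; sorted positive RHS coefficients), sorted:
    (2; 1,1)
    (2; 1,1)
    (2; 1,1,1)
    (2; 1,2,2)
    (3; —)
    (3; 1,1)
    (4; —)
    (4; 1)
    (5; 1)


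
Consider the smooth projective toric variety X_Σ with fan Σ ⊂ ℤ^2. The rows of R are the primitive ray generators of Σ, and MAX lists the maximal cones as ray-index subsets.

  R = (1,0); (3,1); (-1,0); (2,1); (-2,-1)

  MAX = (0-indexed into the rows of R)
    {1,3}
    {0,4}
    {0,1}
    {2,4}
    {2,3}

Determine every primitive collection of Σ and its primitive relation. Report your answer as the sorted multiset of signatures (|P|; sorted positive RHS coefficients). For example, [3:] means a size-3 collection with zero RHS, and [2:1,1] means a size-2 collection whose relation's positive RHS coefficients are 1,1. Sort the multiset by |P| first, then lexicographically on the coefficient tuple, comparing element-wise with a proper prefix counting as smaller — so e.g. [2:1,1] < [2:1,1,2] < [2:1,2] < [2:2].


|primitive collections| = 5. Relations:

  P = {0,2}:  v_{0} + v_{2} = 0 ; sig = [2:]
  P = {3,4}:  v_{3} + v_{4} = 0 ; sig = [2:]
  P = {0,3}:  v_{0} + v_{3} = v_{1} ; sig = [2:1]
  P = {1,2}:  v_{1} + v_{2} = v_{3} ; sig = [2:1]
  P = {1,4}:  v_{1} + v_{4} = v_{0} ; sig = [2:1]

Sorted signature multiset PRS(X):
{ [2:] ×2,  [2:1] ×3 }


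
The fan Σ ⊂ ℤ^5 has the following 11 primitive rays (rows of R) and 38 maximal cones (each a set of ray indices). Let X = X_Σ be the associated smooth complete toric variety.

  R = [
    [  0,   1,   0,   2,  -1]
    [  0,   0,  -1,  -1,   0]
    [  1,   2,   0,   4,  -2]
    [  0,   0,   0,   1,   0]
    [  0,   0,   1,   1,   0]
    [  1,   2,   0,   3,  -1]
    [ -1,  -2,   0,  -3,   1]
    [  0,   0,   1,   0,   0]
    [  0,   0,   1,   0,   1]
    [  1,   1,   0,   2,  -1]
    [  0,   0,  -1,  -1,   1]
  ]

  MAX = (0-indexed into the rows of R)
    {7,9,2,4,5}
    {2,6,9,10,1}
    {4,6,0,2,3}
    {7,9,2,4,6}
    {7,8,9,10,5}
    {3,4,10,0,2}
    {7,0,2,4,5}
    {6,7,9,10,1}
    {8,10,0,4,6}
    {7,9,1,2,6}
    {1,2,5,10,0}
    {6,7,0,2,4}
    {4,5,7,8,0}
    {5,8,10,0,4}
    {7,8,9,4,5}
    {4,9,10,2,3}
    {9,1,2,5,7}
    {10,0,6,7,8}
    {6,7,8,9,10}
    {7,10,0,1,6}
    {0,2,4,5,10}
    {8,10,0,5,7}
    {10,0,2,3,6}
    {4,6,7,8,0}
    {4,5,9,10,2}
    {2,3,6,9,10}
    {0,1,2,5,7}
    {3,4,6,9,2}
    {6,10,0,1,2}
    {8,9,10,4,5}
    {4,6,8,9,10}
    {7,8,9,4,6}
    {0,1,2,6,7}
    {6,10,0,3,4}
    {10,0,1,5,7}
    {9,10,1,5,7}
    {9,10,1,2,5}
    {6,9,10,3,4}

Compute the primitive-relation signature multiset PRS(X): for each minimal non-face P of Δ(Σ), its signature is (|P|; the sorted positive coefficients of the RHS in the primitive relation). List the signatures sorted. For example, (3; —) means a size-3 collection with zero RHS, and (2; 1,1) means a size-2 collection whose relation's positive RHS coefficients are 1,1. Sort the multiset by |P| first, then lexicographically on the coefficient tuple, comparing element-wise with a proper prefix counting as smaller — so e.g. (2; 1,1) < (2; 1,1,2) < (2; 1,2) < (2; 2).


Δ(Σ) — 11 vertices, 12 min non-faces:

  {1,4}:  v_{1} + v_{4} = 0 — sig = (2; —)
  {5,6}:  v_{5} + v_{6} = 0 — sig = (2; —)
  {0,9}:  v_{0} + v_{9} = v_{2} — sig = (2; 1)
  {3,7}:  v_{3} + v_{7} = v_{4} — sig = (2; 1)
  {1,8}:  v_{1} + v_{8} = v_{7} + v_{10} — sig = (2; 1,1)
  {2,8}:  v_{2} + v_{8} = v_{4} + v_{5} — sig = (2; 1,1)
  {1,3}:  v_{1} + v_{3} = v_{2} + v_{6} + v_{10} — sig = (2; 1,1,1)
  {3,5}:  v_{3} + v_{5} = v_{2} + v_{4} + v_{10} — sig = (2; 1,1,1)
  {3,8}:  v_{3} + v_{8} = 2·v_{4} + v_{10} — sig = (2; 1,2)
  {2,7,10}:  v_{2} + v_{7} + v_{10} = v_{5} — sig = (3; 1)
  {4,7,10}:  v_{4} + v_{7} + v_{10} = v_{8} — sig = (3; 1)
  {2,4,6,10}:  v_{2} + v_{4} + v_{6} + v_{10} = v_{3} — sig = (4; 1)

so the primitive-relation signature multiset is
    (2; —)
    (2; —)
    (2; 1)
    (2; 1)
    (2; 1,1)
    (2; 1,1)
    (2; 1,1,1)
    (2; 1,1,1)
    (2; 1,2)
    (3; 1)
    (3; 1)
    (4; 1)


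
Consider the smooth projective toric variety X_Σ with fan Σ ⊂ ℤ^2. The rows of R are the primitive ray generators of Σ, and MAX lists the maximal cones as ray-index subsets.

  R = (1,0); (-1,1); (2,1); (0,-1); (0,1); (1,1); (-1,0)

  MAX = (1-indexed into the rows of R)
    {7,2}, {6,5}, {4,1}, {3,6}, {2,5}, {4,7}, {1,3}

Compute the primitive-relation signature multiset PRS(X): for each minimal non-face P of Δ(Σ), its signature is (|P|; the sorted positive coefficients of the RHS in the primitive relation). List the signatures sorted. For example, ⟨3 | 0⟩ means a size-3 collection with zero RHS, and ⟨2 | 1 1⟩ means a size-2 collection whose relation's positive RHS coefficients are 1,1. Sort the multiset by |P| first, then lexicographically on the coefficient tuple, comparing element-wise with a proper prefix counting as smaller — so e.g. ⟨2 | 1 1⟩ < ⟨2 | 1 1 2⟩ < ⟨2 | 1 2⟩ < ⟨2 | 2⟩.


14 minimal non-faces of Δ(Σ) (on 7 rays):

  P={1,7}:  v_{1} + v_{7} = 0  →  sig = ⟨2 | 0⟩
  P={4,5}:  v_{4} + v_{5} = 0  →  sig = ⟨2 | 0⟩
  P={1,2}:  v_{1} + v_{2} = v_{5}  →  sig = ⟨2 | 1⟩
  P={1,5}:  v_{1} + v_{5} = v_{6}  →  sig = ⟨2 | 1⟩
  P={1,6}:  v_{1} + v_{6} = v_{3}  →  sig = ⟨2 | 1⟩
  P={2,4}:  v_{2} + v_{4} = v_{7}  →  sig = ⟨2 | 1⟩
  P={3,7}:  v_{3} + v_{7} = v_{6}  →  sig = ⟨2 | 1⟩
  P={4,6}:  v_{4} + v_{6} = v_{1}  →  sig = ⟨2 | 1⟩
  P={5,7}:  v_{5} + v_{7} = v_{2}  →  sig = ⟨2 | 1⟩
  P={6,7}:  v_{6} + v_{7} = v_{5}  →  sig = ⟨2 | 1⟩
  P={2,3}:  v_{2} + v_{3} = v_{5} + v_{6}  →  sig = ⟨2 | 1 1⟩
  P={2,6}:  v_{2} + v_{6} = 2·v_{5}  →  sig = ⟨2 | 2⟩
  P={3,4}:  v_{3} + v_{4} = 2·v_{1}  →  sig = ⟨2 | 2⟩
  P={3,5}:  v_{3} + v_{5} = 2·v_{6}  →  sig = ⟨2 | 2⟩

Signatures (|P|; sorted positive RHS coefficients), sorted:
    ⟨2 | 0⟩
    ⟨2 | 0⟩
    ⟨2 | 1⟩
    ⟨2 | 1⟩
    ⟨2 | 1⟩
    ⟨2 | 1⟩
    ⟨2 | 1⟩
    ⟨2 | 1⟩
    ⟨2 | 1⟩
    ⟨2 | 1⟩
    ⟨2 | 1 1⟩
    ⟨2 | 2⟩
    ⟨2 | 2⟩
    ⟨2 | 2⟩


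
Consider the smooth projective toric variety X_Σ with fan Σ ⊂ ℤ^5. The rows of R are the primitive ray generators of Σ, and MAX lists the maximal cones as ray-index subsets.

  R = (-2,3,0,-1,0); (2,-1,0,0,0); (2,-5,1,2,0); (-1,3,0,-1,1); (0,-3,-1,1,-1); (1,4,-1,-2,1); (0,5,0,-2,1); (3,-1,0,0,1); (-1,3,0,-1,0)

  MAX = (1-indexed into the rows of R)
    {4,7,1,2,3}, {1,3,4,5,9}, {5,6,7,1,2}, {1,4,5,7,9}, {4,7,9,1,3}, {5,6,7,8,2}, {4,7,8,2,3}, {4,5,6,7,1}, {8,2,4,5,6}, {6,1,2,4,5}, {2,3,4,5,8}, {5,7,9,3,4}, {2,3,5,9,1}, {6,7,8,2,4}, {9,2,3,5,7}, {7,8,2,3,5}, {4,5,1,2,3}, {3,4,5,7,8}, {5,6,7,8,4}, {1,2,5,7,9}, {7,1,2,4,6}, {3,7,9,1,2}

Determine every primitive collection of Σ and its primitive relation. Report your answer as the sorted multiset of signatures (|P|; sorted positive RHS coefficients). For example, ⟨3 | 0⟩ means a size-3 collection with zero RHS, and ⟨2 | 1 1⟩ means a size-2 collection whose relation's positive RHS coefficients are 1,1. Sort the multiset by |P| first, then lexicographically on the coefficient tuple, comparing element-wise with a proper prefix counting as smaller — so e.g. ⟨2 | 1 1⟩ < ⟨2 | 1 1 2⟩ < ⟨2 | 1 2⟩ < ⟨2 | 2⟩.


Δ(Σ) — 9 vertices, 7 min non-faces:

  {3,6}:  v_{3} + v_{6} = v_{8}  so sig = ⟨2 | 1⟩
  {1,8}:  v_{1} + v_{8} = v_{2} + v_{4}  so sig = ⟨2 | 1 1⟩
  {8,9}:  v_{8} + v_{9} = v_{3} + v_{5} + 2·v_{7}  so sig = ⟨2 | 1 1 2⟩
  {6,9}:  v_{6} + v_{9} = v_{5} + 2·v_{7}  so sig = ⟨2 | 1 2⟩
  {2,4,9}:  v_{2} + v_{4} + v_{9} = v_{7}  so sig = ⟨3 | 1⟩
  {1,3,5,7}:  v_{1} + v_{3} + v_{5} + v_{7} = 0  so sig = ⟨4 | 0⟩
  {2,4,5,7}:  v_{2} + v_{4} + v_{5} + v_{7} = v_{6}  so sig = ⟨4 | 1⟩

Hence PRS(X_Σ) =
    ⟨2 | 1⟩
    ⟨2 | 1 1⟩
    ⟨2 | 1 1 2⟩
    ⟨2 | 1 2⟩
    ⟨3 | 1⟩
    ⟨4 | 0⟩
    ⟨4 | 1⟩


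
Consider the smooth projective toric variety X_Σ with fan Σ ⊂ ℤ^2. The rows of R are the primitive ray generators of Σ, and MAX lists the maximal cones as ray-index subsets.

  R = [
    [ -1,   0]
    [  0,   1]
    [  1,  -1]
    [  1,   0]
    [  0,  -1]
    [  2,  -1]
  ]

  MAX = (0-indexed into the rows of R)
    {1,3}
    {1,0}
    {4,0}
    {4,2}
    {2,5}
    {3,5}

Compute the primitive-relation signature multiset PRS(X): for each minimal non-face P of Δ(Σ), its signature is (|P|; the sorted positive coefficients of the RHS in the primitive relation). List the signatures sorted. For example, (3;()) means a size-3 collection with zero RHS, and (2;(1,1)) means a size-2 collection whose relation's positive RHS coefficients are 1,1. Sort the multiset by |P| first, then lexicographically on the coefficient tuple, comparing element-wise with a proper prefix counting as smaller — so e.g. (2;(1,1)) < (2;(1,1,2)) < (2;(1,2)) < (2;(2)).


Σ has 9 primitive collections:

  {0,3}:  v_{0} + v_{3} = 0 — sig = (2;())
  {1,4}:  v_{1} + v_{4} = 0 — sig = (2;())
  {0,2}:  v_{0} + v_{2} = v_{4} — sig = (2;(1))
  {0,5}:  v_{0} + v_{5} = v_{2} — sig = (2;(1))
  {1,2}:  v_{1} + v_{2} = v_{3} — sig = (2;(1))
  {2,3}:  v_{2} + v_{3} = v_{5} — sig = (2;(1))
  {3,4}:  v_{3} + v_{4} = v_{2} — sig = (2;(1))
  {1,5}:  v_{1} + v_{5} = 2·v_{3} — sig = (2;(2))
  {4,5}:  v_{4} + v_{5} = 2·v_{2} — sig = (2;(2))

so the primitive-relation signature multiset is
    (2;())
    (2;())
    (2;(1))
    (2;(1))
    (2;(1))
    (2;(1))
    (2;(1))
    (2;(2))
    (2;(2))


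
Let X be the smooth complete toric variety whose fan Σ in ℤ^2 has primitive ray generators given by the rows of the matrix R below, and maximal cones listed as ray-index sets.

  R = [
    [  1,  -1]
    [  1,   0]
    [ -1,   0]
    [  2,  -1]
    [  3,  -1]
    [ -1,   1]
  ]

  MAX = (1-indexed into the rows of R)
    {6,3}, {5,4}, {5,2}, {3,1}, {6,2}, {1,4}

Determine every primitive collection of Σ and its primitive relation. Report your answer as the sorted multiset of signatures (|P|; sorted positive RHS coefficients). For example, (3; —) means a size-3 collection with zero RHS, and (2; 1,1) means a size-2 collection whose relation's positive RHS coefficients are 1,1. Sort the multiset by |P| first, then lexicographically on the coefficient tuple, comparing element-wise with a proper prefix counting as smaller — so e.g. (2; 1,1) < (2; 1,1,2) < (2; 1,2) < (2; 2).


Primitive collections (9):

  P = {1,6}:  v_{1} + v_{6} = 0 ; sig = (2; —)
  P = {2,3}:  v_{2} + v_{3} = 0 ; sig = (2; —)
  P = {1,2}:  v_{1} + v_{2} = v_{4} ; sig = (2; 1)
  P = {2,4}:  v_{2} + v_{4} = v_{5} ; sig = (2; 1)
  P = {3,4}:  v_{3} + v_{4} = v_{1} ; sig = (2; 1)
  P = {3,5}:  v_{3} + v_{5} = v_{4} ; sig = (2; 1)
  P = {4,6}:  v_{4} + v_{6} = v_{2} ; sig = (2; 1)
  P = {1,5}:  v_{1} + v_{5} = 2·v_{4} ; sig = (2; 2)
  P = {5,6}:  v_{5} + v_{6} = 2·v_{2} ; sig = (2; 2)

Sorted signature multiset PRS(X):
    (2; —)
    (2; —)
    (2; 1)
    (2; 1)
    (2; 1)
    (2; 1)
    (2; 1)
    (2; 2)
    (2; 2)


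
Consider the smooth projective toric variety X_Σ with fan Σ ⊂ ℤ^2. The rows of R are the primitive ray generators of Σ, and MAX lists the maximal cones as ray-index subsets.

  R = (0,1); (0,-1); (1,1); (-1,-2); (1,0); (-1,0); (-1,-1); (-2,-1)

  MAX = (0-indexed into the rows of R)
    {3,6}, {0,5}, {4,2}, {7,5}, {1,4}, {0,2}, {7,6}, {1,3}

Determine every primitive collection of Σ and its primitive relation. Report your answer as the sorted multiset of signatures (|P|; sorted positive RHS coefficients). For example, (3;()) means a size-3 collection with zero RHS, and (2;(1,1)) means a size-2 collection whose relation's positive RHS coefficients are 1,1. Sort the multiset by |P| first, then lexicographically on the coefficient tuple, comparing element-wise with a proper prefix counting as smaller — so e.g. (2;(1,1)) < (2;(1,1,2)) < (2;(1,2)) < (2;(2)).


Σ has 20 primitive collections:

  • {0,1}:  v_{0} + v_{1} = 0 ; sig = (2;())
  • {2,6}:  v_{2} + v_{6} = 0 ; sig = (2;())
  • {4,5}:  v_{4} + v_{5} = 0 ; sig = (2;())
  • {0,3}:  v_{0} + v_{3} = v_{6} ; sig = (2;(1))
  • {0,4}:  v_{0} + v_{4} = v_{2} ; sig = (2;(1))
  • {0,6}:  v_{0} + v_{6} = v_{5} ; sig = (2;(1))
  • {1,2}:  v_{1} + v_{2} = v_{4} ; sig = (2;(1))
  • {1,5}:  v_{1} + v_{5} = v_{6} ; sig = (2;(1))
  • {1,6}:  v_{1} + v_{6} = v_{3} ; sig = (2;(1))
  • {2,3}:  v_{2} + v_{3} = v_{1} ; sig = (2;(1))
  • {2,5}:  v_{2} + v_{5} = v_{0} ; sig = (2;(1))
  • {2,7}:  v_{2} + v_{7} = v_{5} ; sig = (2;(1))
  • {4,6}:  v_{4} + v_{6} = v_{1} ; sig = (2;(1))
  • {4,7}:  v_{4} + v_{7} = v_{6} ; sig = (2;(1))
  • {5,6}:  v_{5} + v_{6} = v_{7} ; sig = (2;(1))
  • {0,7}:  v_{0} + v_{7} = 2·v_{5} ; sig = (2;(2))
  • {1,7}:  v_{1} + v_{7} = 2·v_{6} ; sig = (2;(2))
  • {3,4}:  v_{3} + v_{4} = 2·v_{1} ; sig = (2;(2))
  • {3,5}:  v_{3} + v_{5} = 2·v_{6} ; sig = (2;(2))
  • {3,7}:  v_{3} + v_{7} = 3·v_{6} ; sig = (2;(3))

Hence PRS(X_Σ) =
{ (2;()) ×3,  (2;(1)) ×12,  (2;(2)) ×4,  (2;(3)) }


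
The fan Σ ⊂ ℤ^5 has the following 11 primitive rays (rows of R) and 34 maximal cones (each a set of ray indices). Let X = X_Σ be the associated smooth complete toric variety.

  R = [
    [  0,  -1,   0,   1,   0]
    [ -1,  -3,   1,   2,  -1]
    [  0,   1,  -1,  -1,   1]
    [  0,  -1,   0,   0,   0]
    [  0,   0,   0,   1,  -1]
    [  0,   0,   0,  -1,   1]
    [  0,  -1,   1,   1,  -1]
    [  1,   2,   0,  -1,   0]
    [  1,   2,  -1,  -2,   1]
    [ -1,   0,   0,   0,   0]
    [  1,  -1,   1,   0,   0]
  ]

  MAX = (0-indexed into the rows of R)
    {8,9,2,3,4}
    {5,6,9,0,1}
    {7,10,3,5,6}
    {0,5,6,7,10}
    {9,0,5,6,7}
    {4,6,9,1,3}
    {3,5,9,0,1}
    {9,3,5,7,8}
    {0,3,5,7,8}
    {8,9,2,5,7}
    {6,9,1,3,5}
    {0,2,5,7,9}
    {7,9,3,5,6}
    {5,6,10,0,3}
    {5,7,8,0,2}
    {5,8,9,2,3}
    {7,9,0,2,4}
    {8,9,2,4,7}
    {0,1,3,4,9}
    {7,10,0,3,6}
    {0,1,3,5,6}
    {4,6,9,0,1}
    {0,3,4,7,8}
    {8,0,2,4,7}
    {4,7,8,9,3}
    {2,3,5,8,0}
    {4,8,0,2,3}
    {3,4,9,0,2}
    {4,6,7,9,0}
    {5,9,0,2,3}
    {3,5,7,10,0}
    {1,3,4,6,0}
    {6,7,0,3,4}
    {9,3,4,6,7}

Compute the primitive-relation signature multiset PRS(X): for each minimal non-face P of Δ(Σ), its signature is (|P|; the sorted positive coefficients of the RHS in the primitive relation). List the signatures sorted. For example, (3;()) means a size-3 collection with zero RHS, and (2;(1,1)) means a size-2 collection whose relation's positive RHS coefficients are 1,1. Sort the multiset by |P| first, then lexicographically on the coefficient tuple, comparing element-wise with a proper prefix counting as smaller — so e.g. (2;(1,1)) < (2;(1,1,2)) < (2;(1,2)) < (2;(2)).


16 minimal non-faces of Δ(Σ) (on 11 rays):

  P = {2,6}:  v_{2} + v_{6} = 0  ⇒ sig = (2;())
  P = {4,5}:  v_{4} + v_{5} = 0  ⇒ sig = (2;())
  P = {1,7}:  v_{1} + v_{7} = v_{6}  ⇒ sig = (2;(1))
  P = {1,8}:  v_{1} + v_{8} = v_{3}  ⇒ sig = (2;(1))
  P = {6,8}:  v_{6} + v_{8} = v_{3} + v_{7}  ⇒ sig = (2;(1,1))
  P = {9,10}:  v_{9} + v_{10} = v_{5} + v_{6}  ⇒ sig = (2;(1,1))
  P = {1,2}:  v_{1} + v_{2} = v_{0} + v_{3} + v_{9}  ⇒ sig = (2;(1,1,1))
  P = {2,10}:  v_{2} + v_{10} = v_{0} + v_{3} + v_{5} + v_{7}  ⇒ sig = (2;(1,1,1,1))
  P = {4,10}:  v_{4} + v_{10} = v_{0} + v_{3} + v_{6} + v_{7}  ⇒ sig = (2;(1,1,1,1))
  P = {1,10}:  v_{1} + v_{10} = v_{0} + v_{3} + v_{5} + 2·v_{6}  ⇒ sig = (2;(1,1,1,2))
  P = {8,10}:  v_{8} + v_{10} = v_{0} + 2·v_{3} + v_{5} + 2·v_{7}  ⇒ sig = (2;(1,1,2,2))
  P = {0,8,9}:  v_{0} + v_{8} + v_{9} = v_{2}  ⇒ sig = (3;(1))
  P = {2,3,7}:  v_{2} + v_{3} + v_{7} = v_{8}  ⇒ sig = (3;(1))
  P = {0,3,7,9}:  v_{0} + v_{3} + v_{7} + v_{9} = 0  ⇒ sig = (4;())
  P = {0,3,6,9}:  v_{0} + v_{3} + v_{6} + v_{9} = v_{1}  ⇒ sig = (4;(1))
  P = {0,3,5,6,7}:  v_{0} + v_{3} + v_{5} + v_{6} + v_{7} = v_{10}  ⇒ sig = (5;(1))

so the primitive-relation signature multiset is
    |P|=2: 11 collections, coeffs (), (), (1), (1), (1,1), (1,1), (1,1,1), (1,1,1,1), (1,1,1,1), (1,1,1,2), (1,1,2,2)
    |P|=3: 2 collections, coeffs (1), (1)
    |P|=4: 2 collections, coeffs (), (1)
    |P|=5: 1 collection, coeffs (1)


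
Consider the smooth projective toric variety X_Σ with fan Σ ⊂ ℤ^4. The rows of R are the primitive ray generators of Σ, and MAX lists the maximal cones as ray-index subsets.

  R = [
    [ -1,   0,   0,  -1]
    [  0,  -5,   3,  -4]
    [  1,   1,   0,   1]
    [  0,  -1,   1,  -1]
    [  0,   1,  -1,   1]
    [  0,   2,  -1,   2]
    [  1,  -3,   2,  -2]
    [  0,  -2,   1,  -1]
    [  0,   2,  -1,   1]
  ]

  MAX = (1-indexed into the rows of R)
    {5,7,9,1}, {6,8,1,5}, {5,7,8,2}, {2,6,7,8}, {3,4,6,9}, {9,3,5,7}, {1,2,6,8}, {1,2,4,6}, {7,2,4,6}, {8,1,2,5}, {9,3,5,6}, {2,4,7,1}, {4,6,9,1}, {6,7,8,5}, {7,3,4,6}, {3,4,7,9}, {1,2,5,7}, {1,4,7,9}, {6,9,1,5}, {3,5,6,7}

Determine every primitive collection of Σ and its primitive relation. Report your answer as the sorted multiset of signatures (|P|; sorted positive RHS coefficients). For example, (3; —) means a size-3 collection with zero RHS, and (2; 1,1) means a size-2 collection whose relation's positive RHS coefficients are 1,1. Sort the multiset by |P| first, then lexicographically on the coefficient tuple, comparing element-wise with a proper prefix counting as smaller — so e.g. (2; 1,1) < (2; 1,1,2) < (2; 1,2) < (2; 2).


Primitive collections (11):

  {4,5}:  v_{4} + v_{5} = 0  →  sig = (2; —)
  {8,9}:  v_{8} + v_{9} = 0  →  sig = (2; —)
  {1,3}:  v_{1} + v_{3} = v_{4} + v_{9}  →  sig = (2; 1,1)
  {2,3}:  v_{2} + v_{3} = v_{4} + v_{7}  →  sig = (2; 1,1)
  {2,9}:  v_{2} + v_{9} = v_{1} + v_{7}  →  sig = (2; 1,1)
  {3,8}:  v_{3} + v_{8} = v_{6} + v_{7}  →  sig = (2; 1,1)
  {4,8}:  v_{4} + v_{8} = v_{2} + v_{6}  →  sig = (2; 1,1)
  {1,6,7}:  v_{1} + v_{6} + v_{7} = v_{4}  →  sig = (3; 1)
  {1,7,8}:  v_{1} + v_{7} + v_{8} = v_{2}  →  sig = (3; 1)
  {2,5,6}:  v_{2} + v_{5} + v_{6} = v_{8}  →  sig = (3; 1)
  {6,7,9}:  v_{6} + v_{7} + v_{9} = v_{3}  →  sig = (3; 1)

Sorted signature multiset PRS(X):
    (2; —)
    (2; —)
    (2; 1,1)
    (2; 1,1)
    (2; 1,1)
    (2; 1,1)
    (2; 1,1)
    (3; 1)
    (3; 1)
    (3; 1)
    (3; 1)


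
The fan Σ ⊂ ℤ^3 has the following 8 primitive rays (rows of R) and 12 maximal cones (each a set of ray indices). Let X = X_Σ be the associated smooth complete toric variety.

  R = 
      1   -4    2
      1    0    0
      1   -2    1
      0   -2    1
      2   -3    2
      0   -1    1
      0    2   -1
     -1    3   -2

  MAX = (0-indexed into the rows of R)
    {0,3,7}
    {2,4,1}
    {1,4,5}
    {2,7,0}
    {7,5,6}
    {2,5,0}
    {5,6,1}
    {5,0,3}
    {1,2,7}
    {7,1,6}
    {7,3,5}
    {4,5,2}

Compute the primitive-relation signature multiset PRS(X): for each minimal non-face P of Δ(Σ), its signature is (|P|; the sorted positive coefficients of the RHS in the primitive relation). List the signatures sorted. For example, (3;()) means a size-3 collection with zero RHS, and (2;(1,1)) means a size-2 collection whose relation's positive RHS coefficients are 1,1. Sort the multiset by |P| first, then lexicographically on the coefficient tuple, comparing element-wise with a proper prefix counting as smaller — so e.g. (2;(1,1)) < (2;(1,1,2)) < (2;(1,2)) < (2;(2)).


Primitive collections (14):

  P = {3,6}:  v_{3} + v_{6} = 0 — sig = (2;())
  P = {0,6}:  v_{0} + v_{6} = v_{2} — sig = (2;(1))
  P = {1,3}:  v_{1} + v_{3} = v_{2} — sig = (2;(1))
  P = {2,3}:  v_{2} + v_{3} = v_{0} — sig = (2;(1))
  P = {2,6}:  v_{2} + v_{6} = v_{1} — sig = (2;(1))
  P = {4,7}:  v_{4} + v_{7} = v_{1} — sig = (2;(1))
  P = {3,4}:  v_{3} + v_{4} = 2·v_{2} + v_{5} — sig = (2;(1,2))
  P = {4,6}:  v_{4} + v_{6} = 2·v_{1} + v_{5} — sig = (2;(1,2))
  P = {0,4}:  v_{0} + v_{4} = 3·v_{2} + v_{5} — sig = (2;(1,3))
  P = {0,1}:  v_{0} + v_{1} = 2·v_{2} — sig = (2;(2))
  P = {2,5,7}:  v_{2} + v_{5} + v_{7} = 0 — sig = (3;())
  P = {0,5,7}:  v_{0} + v_{5} + v_{7} = v_{3} — sig = (3;(1))
  P = {1,2,5}:  v_{1} + v_{2} + v_{5} = v_{4} — sig = (3;(1))
  P = {1,5,7}:  v_{1} + v_{5} + v_{7} = v_{6} — sig = (3;(1))

Hence PRS(X_Σ) =
{ (2;()),  (2;(1)) ×5,  (2;(1,2)) ×2,  (2;(1,3)),  (2;(2)),  (3;()),  (3;(1)) ×3 }


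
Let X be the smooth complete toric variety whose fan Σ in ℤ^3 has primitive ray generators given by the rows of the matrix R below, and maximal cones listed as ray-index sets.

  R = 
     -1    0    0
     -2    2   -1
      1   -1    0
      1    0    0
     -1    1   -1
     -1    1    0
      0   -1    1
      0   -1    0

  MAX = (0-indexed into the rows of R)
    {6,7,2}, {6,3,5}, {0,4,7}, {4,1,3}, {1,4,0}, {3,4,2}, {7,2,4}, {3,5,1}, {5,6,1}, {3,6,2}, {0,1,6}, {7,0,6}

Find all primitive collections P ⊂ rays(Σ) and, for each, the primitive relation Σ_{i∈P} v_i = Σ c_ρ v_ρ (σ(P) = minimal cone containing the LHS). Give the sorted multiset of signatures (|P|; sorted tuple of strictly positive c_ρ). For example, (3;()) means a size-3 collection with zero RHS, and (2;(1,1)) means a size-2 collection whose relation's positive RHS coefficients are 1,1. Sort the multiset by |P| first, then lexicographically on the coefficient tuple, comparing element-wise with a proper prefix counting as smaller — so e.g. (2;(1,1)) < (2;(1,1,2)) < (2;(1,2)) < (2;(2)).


|primitive collections| = 11. Relations:

  {0,3}:  v_{0} + v_{3} = 0  ⇒ sig = (2;())
  {2,5}:  v_{2} + v_{5} = 0  ⇒ sig = (2;())
  {0,2}:  v_{0} + v_{2} = v_{7}  ⇒ sig = (2;(1))
  {1,2}:  v_{1} + v_{2} = v_{4}  ⇒ sig = (2;(1))
  {3,7}:  v_{3} + v_{7} = v_{2}  ⇒ sig = (2;(1))
  {4,5}:  v_{4} + v_{5} = v_{1}  ⇒ sig = (2;(1))
  {4,6}:  v_{4} + v_{6} = v_{0}  ⇒ sig = (2;(1))
  {5,7}:  v_{5} + v_{7} = v_{0}  ⇒ sig = (2;(1))
  {0,5}:  v_{0} + v_{5} = v_{1} + v_{6}  ⇒ sig = (2;(1,1))
  {1,7}:  v_{1} + v_{7} = v_{0} + v_{4}  ⇒ sig = (2;(1,1))
  {1,3,6}:  v_{1} + v_{3} + v_{6} = v_{5}  ⇒ sig = (3;(1))

Signatures (|P|; sorted positive RHS coefficients), sorted:
    |P|=2: 10 collections, coeffs (), (), (1), (1), (1), (1), (1), (1), (1,1), (1,1)
    |P|=3: 1 collection, coeffs (1)


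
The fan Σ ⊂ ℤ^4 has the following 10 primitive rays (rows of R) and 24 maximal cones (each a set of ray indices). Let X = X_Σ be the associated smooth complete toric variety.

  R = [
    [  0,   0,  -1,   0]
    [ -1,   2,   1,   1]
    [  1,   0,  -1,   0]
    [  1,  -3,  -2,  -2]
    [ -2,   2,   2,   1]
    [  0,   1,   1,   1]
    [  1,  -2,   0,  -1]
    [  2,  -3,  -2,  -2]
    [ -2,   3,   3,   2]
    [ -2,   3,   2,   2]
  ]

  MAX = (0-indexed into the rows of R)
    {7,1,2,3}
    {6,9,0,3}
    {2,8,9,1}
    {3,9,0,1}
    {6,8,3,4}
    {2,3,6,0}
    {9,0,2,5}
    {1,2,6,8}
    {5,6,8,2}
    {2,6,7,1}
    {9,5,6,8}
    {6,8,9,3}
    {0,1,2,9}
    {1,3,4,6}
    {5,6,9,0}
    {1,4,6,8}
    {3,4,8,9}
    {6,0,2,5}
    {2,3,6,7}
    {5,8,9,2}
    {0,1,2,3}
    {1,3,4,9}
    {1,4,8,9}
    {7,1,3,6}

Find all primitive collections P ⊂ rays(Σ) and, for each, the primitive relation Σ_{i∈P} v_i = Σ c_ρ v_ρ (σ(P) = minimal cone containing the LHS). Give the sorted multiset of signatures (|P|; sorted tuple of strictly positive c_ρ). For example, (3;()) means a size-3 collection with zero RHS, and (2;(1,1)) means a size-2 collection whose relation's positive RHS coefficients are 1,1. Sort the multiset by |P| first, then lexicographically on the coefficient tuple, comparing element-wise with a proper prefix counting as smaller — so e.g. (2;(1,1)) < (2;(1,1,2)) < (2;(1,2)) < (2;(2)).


Σ has 19 primitive collections:

  • {7,9}:  v_{7} + v_{9} = 0  so sig = (2;())
  • {0,8}:  v_{0} + v_{8} = v_{9}  so sig = (2;(1))
  • {2,4}:  v_{2} + v_{4} = v_{1}  so sig = (2;(1))
  • {4,5}:  v_{4} + v_{5} = v_{8}  so sig = (2;(1))
  • {0,7}:  v_{0} + v_{7} = v_{2} + v_{3}  so sig = (2;(1,1))
  • {1,5}:  v_{1} + v_{5} = v_{2} + v_{8}  so sig = (2;(1,1))
  • {3,5}:  v_{3} + v_{5} = v_{0} + v_{6}  so sig = (2;(1,1))
  • {5,7}:  v_{5} + v_{7} = v_{2} + v_{6}  so sig = (2;(1,1))
  • {7,8}:  v_{7} + v_{8} = v_{1} + v_{6}  so sig = (2;(1,1))
  • {0,4}:  v_{0} + v_{4} = v_{1} + v_{3} + v_{9}  so sig = (2;(1,1,1))
  • {4,7}:  v_{4} + v_{7} = 2·v_{1} + v_{3} + v_{6}  so sig = (2;(1,1,2))
  • {0,1,6}:  v_{0} + v_{1} + v_{6} = 0  so sig = (3;())
  • {2,3,8}:  v_{2} + v_{3} + v_{8} = 0  so sig = (3;())
  • {1,3,8}:  v_{1} + v_{3} + v_{8} = v_{4}  so sig = (3;(1))
  • {1,6,9}:  v_{1} + v_{6} + v_{9} = v_{8}  so sig = (3;(1))
  • {2,3,9}:  v_{2} + v_{3} + v_{9} = v_{0}  so sig = (3;(1))
  • {2,6,9}:  v_{2} + v_{6} + v_{9} = v_{5}  so sig = (3;(1))
  • {4,6,9}:  v_{4} + v_{6} + v_{9} = v_{3} + 2·v_{8}  so sig = (3;(1,2))
  • {1,2,3,6}:  v_{1} + v_{2} + v_{3} + v_{6} = v_{7}  so sig = (4;(1))

Hence PRS(X_Σ) =
[(2;()), (2;(1)), (2;(1)), (2;(1)), (2;(1,1)), (2;(1,1)), (2;(1,1)), (2;(1,1)), (2;(1,1)), (2;(1,1,1)), (2;(1,1,2)), (3;()), (3;()), (3;(1)), (3;(1)), (3;(1)), (3;(1)), (3;(1,2)), (4;(1))]


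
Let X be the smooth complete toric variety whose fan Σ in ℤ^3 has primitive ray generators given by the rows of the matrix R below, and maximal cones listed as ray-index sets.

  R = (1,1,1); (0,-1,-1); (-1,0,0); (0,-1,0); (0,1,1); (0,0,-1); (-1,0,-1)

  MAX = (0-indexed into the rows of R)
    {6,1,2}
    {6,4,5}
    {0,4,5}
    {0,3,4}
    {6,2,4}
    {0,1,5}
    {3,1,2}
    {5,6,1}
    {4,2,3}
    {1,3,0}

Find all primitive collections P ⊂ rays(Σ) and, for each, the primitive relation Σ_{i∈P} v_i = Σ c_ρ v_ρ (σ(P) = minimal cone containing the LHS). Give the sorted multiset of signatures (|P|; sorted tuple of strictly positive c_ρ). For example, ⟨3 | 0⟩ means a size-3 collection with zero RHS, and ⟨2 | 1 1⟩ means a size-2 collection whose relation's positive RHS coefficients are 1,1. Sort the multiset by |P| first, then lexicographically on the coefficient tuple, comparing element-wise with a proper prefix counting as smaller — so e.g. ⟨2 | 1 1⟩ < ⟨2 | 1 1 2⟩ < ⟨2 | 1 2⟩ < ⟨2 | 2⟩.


Primitive collections (6):

  P = {1,4}:  v_{1} + v_{4} = 0  ⇒ sig = ⟨2 | 0⟩
  P = {0,2}:  v_{0} + v_{2} = v_{4}  ⇒ sig = ⟨2 | 1⟩
  P = {2,5}:  v_{2} + v_{5} = v_{6}  ⇒ sig = ⟨2 | 1⟩
  P = {3,5}:  v_{3} + v_{5} = v_{1}  ⇒ sig = ⟨2 | 1⟩
  P = {0,6}:  v_{0} + v_{6} = v_{4} + v_{5}  ⇒ sig = ⟨2 | 1 1⟩
  P = {3,6}:  v_{3} + v_{6} = v_{1} + v_{2}  ⇒ sig = ⟨2 | 1 1⟩

Signatures (|P|; sorted positive RHS coefficients), sorted:
    ⟨2 | 0⟩
    ⟨2 | 1⟩
    ⟨2 | 1⟩
    ⟨2 | 1⟩
    ⟨2 | 1 1⟩
    ⟨2 | 1 1⟩


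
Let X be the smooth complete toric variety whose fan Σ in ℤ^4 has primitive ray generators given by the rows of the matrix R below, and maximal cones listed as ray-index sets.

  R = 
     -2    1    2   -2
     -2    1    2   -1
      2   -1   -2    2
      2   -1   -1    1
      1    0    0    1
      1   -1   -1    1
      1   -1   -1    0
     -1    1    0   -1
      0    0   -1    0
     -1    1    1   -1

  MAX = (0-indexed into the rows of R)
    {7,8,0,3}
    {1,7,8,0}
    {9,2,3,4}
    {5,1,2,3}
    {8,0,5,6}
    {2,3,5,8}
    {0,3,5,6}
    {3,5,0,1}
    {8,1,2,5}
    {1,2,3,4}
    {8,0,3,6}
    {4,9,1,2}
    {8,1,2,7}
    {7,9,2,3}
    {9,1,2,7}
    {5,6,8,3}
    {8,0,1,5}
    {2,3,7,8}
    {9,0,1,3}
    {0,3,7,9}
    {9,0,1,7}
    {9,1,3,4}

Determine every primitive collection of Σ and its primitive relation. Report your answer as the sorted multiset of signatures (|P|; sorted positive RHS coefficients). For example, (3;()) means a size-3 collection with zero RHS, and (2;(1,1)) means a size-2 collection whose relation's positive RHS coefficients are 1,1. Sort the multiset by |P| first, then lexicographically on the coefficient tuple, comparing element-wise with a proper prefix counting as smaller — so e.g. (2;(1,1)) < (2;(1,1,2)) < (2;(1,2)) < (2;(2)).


Σ has 17 primitive collections:

  P = {0,2}:  v_{0} + v_{2} = 0 ; sig = (2;())
  P = {5,9}:  v_{5} + v_{9} = 0 ; sig = (2;())
  P = {4,6}:  v_{4} + v_{6} = v_{3} ; sig = (2;(1))
  P = {5,7}:  v_{5} + v_{7} = v_{8} ; sig = (2;(1))
  P = {8,9}:  v_{8} + v_{9} = v_{7} ; sig = (2;(1))
  P = {1,6}:  v_{1} + v_{6} = v_{0} + v_{5} ; sig = (2;(1,1))
  P = {4,8}:  v_{4} + v_{8} = v_{2} + v_{9} ; sig = (2;(1,1))
  P = {0,4}:  v_{0} + v_{4} = v_{1} + v_{3} + v_{9} ; sig = (2;(1,1,1))
  P = {2,6}:  v_{2} + v_{6} = v_{3} + v_{5} + v_{8} ; sig = (2;(1,1,1))
  P = {4,5}:  v_{4} + v_{5} = v_{1} + v_{2} + v_{3} ; sig = (2;(1,1,1))
  P = {6,9}:  v_{6} + v_{9} = v_{0} + v_{3} + v_{8} ; sig = (2;(1,1,1))
  P = {6,7}:  v_{6} + v_{7} = v_{0} + v_{3} + 2·v_{8} ; sig = (2;(1,1,2))
  P = {4,7}:  v_{4} + v_{7} = v_{2} + 2·v_{9} ; sig = (2;(1,2))
  P = {1,3,8}:  v_{1} + v_{3} + v_{8} = 0 ; sig = (3;())
  P = {1,3,7}:  v_{1} + v_{3} + v_{7} = v_{9} ; sig = (3;(1))
  P = {0,3,5,8}:  v_{0} + v_{3} + v_{5} + v_{8} = v_{6} ; sig = (4;(1))
  P = {1,2,3,9}:  v_{1} + v_{2} + v_{3} + v_{9} = v_{4} ; sig = (4;(1))

so the primitive-relation signature multiset is
{ (2;()) ×2,  (2;(1)) ×3,  (2;(1,1)) ×2,  (2;(1,1,1)) ×4,  (2;(1,1,2)),  (2;(1,2)),  (3;()),  (3;(1)),  (4;(1)) ×2 }


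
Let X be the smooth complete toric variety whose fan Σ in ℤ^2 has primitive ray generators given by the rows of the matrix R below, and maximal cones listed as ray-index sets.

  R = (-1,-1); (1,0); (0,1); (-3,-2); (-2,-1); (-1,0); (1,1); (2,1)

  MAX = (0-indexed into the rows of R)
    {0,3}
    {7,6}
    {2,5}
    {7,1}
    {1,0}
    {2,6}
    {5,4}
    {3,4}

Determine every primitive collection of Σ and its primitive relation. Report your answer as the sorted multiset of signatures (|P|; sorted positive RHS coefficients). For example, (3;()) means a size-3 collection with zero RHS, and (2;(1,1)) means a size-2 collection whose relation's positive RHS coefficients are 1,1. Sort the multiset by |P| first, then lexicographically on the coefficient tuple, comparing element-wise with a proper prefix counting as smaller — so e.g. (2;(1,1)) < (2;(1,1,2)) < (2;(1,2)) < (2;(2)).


Primitive collections (20):

  P = {0,6}:  v_{0} + v_{6} = 0  ⟹  sig = (2;())
  P = {1,5}:  v_{1} + v_{5} = 0  ⟹  sig = (2;())
  P = {4,7}:  v_{4} + v_{7} = 0  ⟹  sig = (2;())
  P = {0,2}:  v_{0} + v_{2} = v_{5}  ⟹  sig = (2;(1))
  P = {0,4}:  v_{0} + v_{4} = v_{3}  ⟹  sig = (2;(1))
  P = {0,5}:  v_{0} + v_{5} = v_{4}  ⟹  sig = (2;(1))
  P = {0,7}:  v_{0} + v_{7} = v_{1}  ⟹  sig = (2;(1))
  P = {1,2}:  v_{1} + v_{2} = v_{6}  ⟹  sig = (2;(1))
  P = {1,4}:  v_{1} + v_{4} = v_{0}  ⟹  sig = (2;(1))
  P = {1,6}:  v_{1} + v_{6} = v_{7}  ⟹  sig = (2;(1))
  P = {3,6}:  v_{3} + v_{6} = v_{4}  ⟹  sig = (2;(1))
  P = {3,7}:  v_{3} + v_{7} = v_{0}  ⟹  sig = (2;(1))
  P = {4,6}:  v_{4} + v_{6} = v_{5}  ⟹  sig = (2;(1))
  P = {5,6}:  v_{5} + v_{6} = v_{2}  ⟹  sig = (2;(1))
  P = {5,7}:  v_{5} + v_{7} = v_{6}  ⟹  sig = (2;(1))
  P = {2,3}:  v_{2} + v_{3} = v_{4} + v_{5}  ⟹  sig = (2;(1,1))
  P = {1,3}:  v_{1} + v_{3} = 2·v_{0}  ⟹  sig = (2;(2))
  P = {2,4}:  v_{2} + v_{4} = 2·v_{5}  ⟹  sig = (2;(2))
  P = {2,7}:  v_{2} + v_{7} = 2·v_{6}  ⟹  sig = (2;(2))
  P = {3,5}:  v_{3} + v_{5} = 2·v_{4}  ⟹  sig = (2;(2))

so the primitive-relation signature multiset is
    |P|=2: 20 collections, coeffs (), (), (), (1), (1), (1), (1), (1), (1), (1), (1), (1), (1), (1), (1), (1,1), (2), (2), (2), (2)


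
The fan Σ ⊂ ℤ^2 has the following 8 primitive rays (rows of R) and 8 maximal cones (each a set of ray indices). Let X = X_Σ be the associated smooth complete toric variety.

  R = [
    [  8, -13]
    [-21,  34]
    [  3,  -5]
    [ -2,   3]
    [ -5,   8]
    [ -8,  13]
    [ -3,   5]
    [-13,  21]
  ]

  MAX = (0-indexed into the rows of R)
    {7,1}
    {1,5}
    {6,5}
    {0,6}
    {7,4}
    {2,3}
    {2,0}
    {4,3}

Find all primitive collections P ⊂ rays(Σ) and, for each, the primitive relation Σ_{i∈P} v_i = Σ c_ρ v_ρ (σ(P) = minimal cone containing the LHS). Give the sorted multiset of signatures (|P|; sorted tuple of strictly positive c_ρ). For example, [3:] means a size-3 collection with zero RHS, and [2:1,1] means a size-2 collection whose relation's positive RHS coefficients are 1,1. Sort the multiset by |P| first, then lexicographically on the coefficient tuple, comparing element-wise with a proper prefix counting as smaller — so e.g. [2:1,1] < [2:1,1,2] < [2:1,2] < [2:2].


Minimal non-faces — 20 found among 8 rays, 8 max cones:

  P = {0,5}:  v_{0} + v_{5} = 0 — sig = [2:]
  P = {2,6}:  v_{2} + v_{6} = 0 — sig = [2:]
  P = {0,1}:  v_{0} + v_{1} = v_{7} — sig = [2:1]
  P = {0,4}:  v_{0} + v_{4} = v_{2} — sig = [2:1]
  P = {0,7}:  v_{0} + v_{7} = v_{4} — sig = [2:1]
  P = {2,4}:  v_{2} + v_{4} = v_{3} — sig = [2:1]
  P = {2,5}:  v_{2} + v_{5} = v_{4} — sig = [2:1]
  P = {3,6}:  v_{3} + v_{6} = v_{4} — sig = [2:1]
  P = {4,5}:  v_{4} + v_{5} = v_{7} — sig = [2:1]
  P = {4,6}:  v_{4} + v_{6} = v_{5} — sig = [2:1]
  P = {5,7}:  v_{5} + v_{7} = v_{1} — sig = [2:1]
  P = {1,2}:  v_{1} + v_{2} = v_{4} + v_{7} — sig = [2:1,1]
  P = {1,3}:  v_{1} + v_{3} = 2·v_{4} + v_{7} — sig = [2:1,2]
  P = {0,3}:  v_{0} + v_{3} = 2·v_{2} — sig = [2:2]
  P = {1,4}:  v_{1} + v_{4} = 2·v_{7} — sig = [2:2]
  P = {2,7}:  v_{2} + v_{7} = 2·v_{4} — sig = [2:2]
  P = {3,5}:  v_{3} + v_{5} = 2·v_{4} — sig = [2:2]
  P = {6,7}:  v_{6} + v_{7} = 2·v_{5} — sig = [2:2]
  P = {1,6}:  v_{1} + v_{6} = 3·v_{5} — sig = [2:3]
  P = {3,7}:  v_{3} + v_{7} = 3·v_{4} — sig = [2:3]

Hence PRS(X_Σ) =
    [2:]
    [2:]
    [2:1]
    [2:1]
    [2:1]
    [2:1]
    [2:1]
    [2:1]
    [2:1]
    [2:1]
    [2:1]
    [2:1,1]
    [2:1,2]
    [2:2]
    [2:2]
    [2:2]
    [2:2]
    [2:2]
    [2:3]
    [2:3]


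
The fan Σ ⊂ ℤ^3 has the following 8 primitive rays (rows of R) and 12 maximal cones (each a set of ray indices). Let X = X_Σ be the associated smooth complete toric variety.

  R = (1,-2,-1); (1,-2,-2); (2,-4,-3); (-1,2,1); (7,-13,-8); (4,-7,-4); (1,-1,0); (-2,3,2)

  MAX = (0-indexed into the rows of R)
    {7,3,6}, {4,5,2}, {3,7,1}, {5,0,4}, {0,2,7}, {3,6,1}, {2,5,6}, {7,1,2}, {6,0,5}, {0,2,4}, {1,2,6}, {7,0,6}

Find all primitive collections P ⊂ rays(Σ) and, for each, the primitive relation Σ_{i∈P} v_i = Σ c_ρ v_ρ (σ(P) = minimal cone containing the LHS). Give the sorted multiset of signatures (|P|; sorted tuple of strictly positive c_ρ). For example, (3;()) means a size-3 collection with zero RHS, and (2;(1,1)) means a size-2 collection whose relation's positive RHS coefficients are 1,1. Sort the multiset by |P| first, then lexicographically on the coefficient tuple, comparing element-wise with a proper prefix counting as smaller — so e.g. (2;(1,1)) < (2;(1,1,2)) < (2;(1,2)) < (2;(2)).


14 minimal non-faces of Δ(Σ) (on 8 rays):

  • {0,3}:  v_{0} + v_{3} = 0  ⟹  sig = (2;())
  • {0,1}:  v_{0} + v_{1} = v_{2}  ⟹  sig = (2;(1))
  • {2,3}:  v_{2} + v_{3} = v_{1}  ⟹  sig = (2;(1))
  • {3,4}:  v_{3} + v_{4} = v_{2} + v_{5}  ⟹  sig = (2;(1,1))
  • {3,5}:  v_{3} + v_{5} = v_{2} + v_{6}  ⟹  sig = (2;(1,1))
  • {1,4}:  v_{1} + v_{4} = 2·v_{2} + v_{5}  ⟹  sig = (2;(1,2))
  • {1,5}:  v_{1} + v_{5} = 2·v_{2} + v_{6}  ⟹  sig = (2;(1,2))
  • {4,7}:  v_{4} + v_{7} = 3·v_{0} + v_{2}  ⟹  sig = (2;(1,3))
  • {4,6}:  v_{4} + v_{6} = 2·v_{5}  ⟹  sig = (2;(2))
  • {5,7}:  v_{5} + v_{7} = 2·v_{0}  ⟹  sig = (2;(2))
  • {1,6,7}:  v_{1} + v_{6} + v_{7} = 0  ⟹  sig = (3;())
  • {0,2,5}:  v_{0} + v_{2} + v_{5} = v_{4}  ⟹  sig = (3;(1))
  • {0,2,6}:  v_{0} + v_{2} + v_{6} = v_{5}  ⟹  sig = (3;(1))
  • {2,6,7}:  v_{2} + v_{6} + v_{7} = v_{0}  ⟹  sig = (3;(1))

Hence PRS(X_Σ) =
{ (2;()),  (2;(1)) ×2,  (2;(1,1)) ×2,  (2;(1,2)) ×2,  (2;(1,3)),  (2;(2)) ×2,  (3;()),  (3;(1)) ×3 }


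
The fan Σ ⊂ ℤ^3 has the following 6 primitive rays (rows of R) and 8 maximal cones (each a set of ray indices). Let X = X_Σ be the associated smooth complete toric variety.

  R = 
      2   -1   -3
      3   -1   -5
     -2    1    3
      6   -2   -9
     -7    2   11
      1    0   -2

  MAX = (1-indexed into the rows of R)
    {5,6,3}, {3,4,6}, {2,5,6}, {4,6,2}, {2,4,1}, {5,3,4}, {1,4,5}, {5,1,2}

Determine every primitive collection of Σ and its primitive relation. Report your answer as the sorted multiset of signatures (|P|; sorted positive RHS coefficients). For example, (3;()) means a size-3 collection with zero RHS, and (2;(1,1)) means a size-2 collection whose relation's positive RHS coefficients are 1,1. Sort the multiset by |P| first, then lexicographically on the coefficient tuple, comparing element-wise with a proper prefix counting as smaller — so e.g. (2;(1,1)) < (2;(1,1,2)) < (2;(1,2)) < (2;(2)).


|primitive collections| = 5. Relations:

  P = {1,3}:  v_{1} + v_{3} = 0  ⇒ sig = (2;())
  P = {1,6}:  v_{1} + v_{6} = v_{2}  ⇒ sig = (2;(1))
  P = {2,3}:  v_{2} + v_{3} = v_{6}  ⇒ sig = (2;(1))
  P = {4,5,6}:  v_{4} + v_{5} + v_{6} = 0  ⇒ sig = (3;())
  P = {2,4,5}:  v_{2} + v_{4} + v_{5} = v_{1}  ⇒ sig = (3;(1))

Hence PRS(X_Σ) =
    (2;())
    (2;(1))
    (2;(1))
    (3;())
    (3;(1))
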